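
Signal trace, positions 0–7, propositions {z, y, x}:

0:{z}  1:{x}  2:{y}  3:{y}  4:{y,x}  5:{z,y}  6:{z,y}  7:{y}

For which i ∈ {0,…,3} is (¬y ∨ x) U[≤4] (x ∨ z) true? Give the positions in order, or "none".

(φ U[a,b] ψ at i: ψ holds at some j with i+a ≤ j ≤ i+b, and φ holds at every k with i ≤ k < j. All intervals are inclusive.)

0, 1

Evaluate at each i in [0,3]:
  i=0: ✓ (rhs at j=0)
  i=1: ✓ (rhs at j=1)
  i=2: ✗ (lhs fails at k=2 before rhs at j=4)
  i=3: ✗ (lhs fails at k=3 before rhs at j=4)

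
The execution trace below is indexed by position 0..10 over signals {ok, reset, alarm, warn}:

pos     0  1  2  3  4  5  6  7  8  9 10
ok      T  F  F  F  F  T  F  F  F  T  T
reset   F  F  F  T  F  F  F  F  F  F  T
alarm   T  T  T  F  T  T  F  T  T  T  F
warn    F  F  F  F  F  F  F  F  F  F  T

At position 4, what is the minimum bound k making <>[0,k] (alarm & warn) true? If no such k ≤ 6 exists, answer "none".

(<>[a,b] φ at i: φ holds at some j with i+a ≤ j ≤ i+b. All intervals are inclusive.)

Scan j = 4,5,… for (alarm & warn):
  j=4: fails
  j=5: fails
  j=6: fails
  j=7: fails
  j=8: fails
  j=9: fails
  j=10: fails
No j in [4,10] satisfies it → none.

none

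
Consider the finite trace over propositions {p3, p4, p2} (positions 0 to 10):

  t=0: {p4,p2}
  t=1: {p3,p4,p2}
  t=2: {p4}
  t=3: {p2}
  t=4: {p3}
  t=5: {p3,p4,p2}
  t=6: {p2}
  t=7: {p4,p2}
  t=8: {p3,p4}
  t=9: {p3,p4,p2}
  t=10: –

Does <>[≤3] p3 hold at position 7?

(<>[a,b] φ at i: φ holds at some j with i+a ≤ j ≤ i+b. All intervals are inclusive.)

Check p3 at each j in [7,10]:
  j=7: false
  j=8: true
  j=9: true
  j=10: false
Found at j=8 → formula holds.

Yes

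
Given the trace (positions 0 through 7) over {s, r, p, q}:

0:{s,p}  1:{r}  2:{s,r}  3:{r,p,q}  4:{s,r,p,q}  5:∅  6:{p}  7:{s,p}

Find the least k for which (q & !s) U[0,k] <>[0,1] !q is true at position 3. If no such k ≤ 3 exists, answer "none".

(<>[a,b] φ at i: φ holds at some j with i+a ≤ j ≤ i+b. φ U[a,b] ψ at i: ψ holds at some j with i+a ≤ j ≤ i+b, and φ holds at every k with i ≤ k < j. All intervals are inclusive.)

1

Need earliest j ≥ 3 with <>[0,1] !q, and (q & !s) at every k in [3,j-1].
  j=3: rhs fails.
  j=4: rhs holds; lhs holds on [3,3]. k = 1.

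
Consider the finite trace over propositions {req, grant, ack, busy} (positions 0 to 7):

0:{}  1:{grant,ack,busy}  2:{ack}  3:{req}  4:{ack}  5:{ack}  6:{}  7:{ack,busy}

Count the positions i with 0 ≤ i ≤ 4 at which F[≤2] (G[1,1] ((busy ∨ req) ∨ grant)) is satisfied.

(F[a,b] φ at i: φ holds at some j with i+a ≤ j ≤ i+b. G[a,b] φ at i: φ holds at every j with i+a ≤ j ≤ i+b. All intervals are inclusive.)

Evaluate at each i in [0,4]:
  i=0: ✓ (witness j=0)
  i=1: ✓ (witness j=2)
  i=2: ✓ (witness j=2)
  i=3: ✗ (none in [3,5])
  i=4: ✓ (witness j=6)
Positions where it holds: {0, 1, 2, 4} → 4.

4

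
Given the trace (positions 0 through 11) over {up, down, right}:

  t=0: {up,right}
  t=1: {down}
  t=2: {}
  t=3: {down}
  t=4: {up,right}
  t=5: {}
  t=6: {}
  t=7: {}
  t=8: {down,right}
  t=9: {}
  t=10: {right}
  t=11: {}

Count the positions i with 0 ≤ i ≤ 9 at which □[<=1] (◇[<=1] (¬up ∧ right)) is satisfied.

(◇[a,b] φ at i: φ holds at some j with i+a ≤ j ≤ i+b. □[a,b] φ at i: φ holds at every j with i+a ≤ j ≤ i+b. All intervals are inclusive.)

3

Evaluate at each i in [0,9]:
  i=0: ✗ (fails at j=0)
  i=1: ✗ (fails at j=1)
  i=2: ✗ (fails at j=2)
  i=3: ✗ (fails at j=3)
  i=4: ✗ (fails at j=4)
  i=5: ✗ (fails at j=5)
  i=6: ✗ (fails at j=6)
  i=7: ✓ (all of [7,8])
  i=8: ✓ (all of [8,9])
  i=9: ✓ (all of [9,10])
Positions where it holds: {7, 8, 9} → 3.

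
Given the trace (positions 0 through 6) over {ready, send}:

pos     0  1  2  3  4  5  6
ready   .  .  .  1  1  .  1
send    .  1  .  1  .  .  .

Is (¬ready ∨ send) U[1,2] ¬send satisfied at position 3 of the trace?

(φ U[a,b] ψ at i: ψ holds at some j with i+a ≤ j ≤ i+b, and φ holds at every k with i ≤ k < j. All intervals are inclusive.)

Yes

Need some j in [4,5] with ¬send, and (¬ready ∨ send) at every k in [3,j-1].
  j=4: ¬send holds; (¬ready ∨ send) holds at every k in [3,3] → satisfied.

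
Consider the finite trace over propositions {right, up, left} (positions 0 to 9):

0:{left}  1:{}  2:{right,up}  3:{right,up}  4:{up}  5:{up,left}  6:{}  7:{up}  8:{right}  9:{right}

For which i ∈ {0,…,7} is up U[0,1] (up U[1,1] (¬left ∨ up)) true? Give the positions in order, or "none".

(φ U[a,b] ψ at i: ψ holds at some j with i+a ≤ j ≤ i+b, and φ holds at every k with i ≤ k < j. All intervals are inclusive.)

2, 3, 4, 5, 7

Evaluate at each i in [0,7]:
  i=0: ✗ (no rhs in [0,1])
  i=1: ✗ (lhs fails at k=1 before rhs at j=2)
  i=2: ✓ (rhs at j=2)
  i=3: ✓ (rhs at j=3)
  i=4: ✓ (rhs at j=4)
  i=5: ✓ (rhs at j=5)
  i=6: ✗ (lhs fails at k=6 before rhs at j=7)
  i=7: ✓ (rhs at j=7)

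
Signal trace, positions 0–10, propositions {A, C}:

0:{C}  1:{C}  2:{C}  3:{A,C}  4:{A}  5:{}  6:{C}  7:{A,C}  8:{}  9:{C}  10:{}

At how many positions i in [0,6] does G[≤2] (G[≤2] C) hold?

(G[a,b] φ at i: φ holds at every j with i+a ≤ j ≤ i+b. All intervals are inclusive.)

Evaluate at each i in [0,6]:
  i=0: ✗ (fails at j=2)
  i=1: ✗ (fails at j=2)
  i=2: ✗ (fails at j=2)
  i=3: ✗ (fails at j=3)
  i=4: ✗ (fails at j=4)
  i=5: ✗ (fails at j=5)
  i=6: ✗ (fails at j=6)
Positions where it holds: {} → 0.

0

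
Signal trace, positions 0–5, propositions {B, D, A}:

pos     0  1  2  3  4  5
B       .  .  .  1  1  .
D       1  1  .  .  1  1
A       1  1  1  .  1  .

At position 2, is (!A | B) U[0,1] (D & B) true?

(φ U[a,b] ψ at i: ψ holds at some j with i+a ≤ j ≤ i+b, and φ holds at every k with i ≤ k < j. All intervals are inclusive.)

Need some j in [2,3] with (D & B), and (!A | B) at every k in [2,j-1].
  j=2: (D & B) false.
  j=3: (D & B) false.
No j in the window works → until fails.

No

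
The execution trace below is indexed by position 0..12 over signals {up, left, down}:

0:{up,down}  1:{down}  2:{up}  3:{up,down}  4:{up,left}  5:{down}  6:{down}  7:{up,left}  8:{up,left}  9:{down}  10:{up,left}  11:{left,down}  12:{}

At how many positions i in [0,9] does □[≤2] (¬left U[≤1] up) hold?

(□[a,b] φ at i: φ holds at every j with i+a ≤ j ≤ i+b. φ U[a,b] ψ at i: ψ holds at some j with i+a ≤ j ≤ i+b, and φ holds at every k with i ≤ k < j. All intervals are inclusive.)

6

Evaluate at each i in [0,9]:
  i=0: ✓ (all of [0,2])
  i=1: ✓ (all of [1,3])
  i=2: ✓ (all of [2,4])
  i=3: ✗ (fails at j=5)
  i=4: ✗ (fails at j=5)
  i=5: ✗ (fails at j=5)
  i=6: ✓ (all of [6,8])
  i=7: ✓ (all of [7,9])
  i=8: ✓ (all of [8,10])
  i=9: ✗ (fails at j=11)
Positions where it holds: {0, 1, 2, 6, 7, 8} → 6.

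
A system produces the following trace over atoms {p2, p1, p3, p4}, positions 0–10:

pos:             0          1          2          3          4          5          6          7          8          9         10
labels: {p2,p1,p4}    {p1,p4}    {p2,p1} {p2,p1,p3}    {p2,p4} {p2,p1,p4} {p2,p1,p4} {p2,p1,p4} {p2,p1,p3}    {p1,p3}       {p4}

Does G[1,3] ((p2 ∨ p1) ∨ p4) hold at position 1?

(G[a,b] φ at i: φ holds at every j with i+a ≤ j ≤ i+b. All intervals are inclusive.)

Holds

Check ((p2 ∨ p1) ∨ p4) at every j in [2,4]:
  j=2: true
  j=3: true
  j=4: true
All positions satisfy it → formula holds.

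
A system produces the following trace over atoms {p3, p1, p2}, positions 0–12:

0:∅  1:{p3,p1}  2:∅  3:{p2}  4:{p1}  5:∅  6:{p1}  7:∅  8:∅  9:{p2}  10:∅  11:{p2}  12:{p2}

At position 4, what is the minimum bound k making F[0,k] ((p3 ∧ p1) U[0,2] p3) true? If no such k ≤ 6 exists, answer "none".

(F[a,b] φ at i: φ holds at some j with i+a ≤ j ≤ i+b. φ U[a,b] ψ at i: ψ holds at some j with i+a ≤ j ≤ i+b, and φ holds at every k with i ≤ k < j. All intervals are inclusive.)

Scan j = 4,5,… for ((p3 ∧ p1) U[0,2] p3):
  j=4: fails
  j=5: fails
  j=6: fails
  j=7: fails
  j=8: fails
  j=9: fails
  j=10: fails
No j in [4,10] satisfies it → none.

none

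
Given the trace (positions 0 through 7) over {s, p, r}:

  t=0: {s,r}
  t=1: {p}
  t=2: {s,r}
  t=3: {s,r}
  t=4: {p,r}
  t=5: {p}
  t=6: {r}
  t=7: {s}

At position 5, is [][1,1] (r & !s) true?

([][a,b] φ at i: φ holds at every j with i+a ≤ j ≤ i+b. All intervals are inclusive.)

Check (r & !s) at every j in [6,6]:
  j=6: true
All positions satisfy it → formula holds.

True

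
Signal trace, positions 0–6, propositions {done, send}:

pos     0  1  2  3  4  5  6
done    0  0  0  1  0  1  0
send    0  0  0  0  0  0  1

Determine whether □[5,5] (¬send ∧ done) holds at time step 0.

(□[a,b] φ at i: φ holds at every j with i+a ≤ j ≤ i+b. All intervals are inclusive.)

Yes

Check (¬send ∧ done) at every j in [5,5]:
  j=5: true
All positions satisfy it → formula holds.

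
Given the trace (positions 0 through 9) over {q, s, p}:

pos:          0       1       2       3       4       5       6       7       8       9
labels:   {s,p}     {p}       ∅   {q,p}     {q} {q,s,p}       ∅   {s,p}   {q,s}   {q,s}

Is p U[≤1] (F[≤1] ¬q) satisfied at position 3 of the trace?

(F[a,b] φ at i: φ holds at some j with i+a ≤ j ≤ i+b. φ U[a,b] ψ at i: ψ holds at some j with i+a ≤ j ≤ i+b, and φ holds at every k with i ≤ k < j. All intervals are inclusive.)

No

Need some j in [3,4] with F[≤1] ¬q, and p at every k in [3,j-1].
  j=3: F[≤1] ¬q — fails (none in [3,4]).
  j=4: F[≤1] ¬q — fails (none in [4,5]).
No j in the window works → until fails.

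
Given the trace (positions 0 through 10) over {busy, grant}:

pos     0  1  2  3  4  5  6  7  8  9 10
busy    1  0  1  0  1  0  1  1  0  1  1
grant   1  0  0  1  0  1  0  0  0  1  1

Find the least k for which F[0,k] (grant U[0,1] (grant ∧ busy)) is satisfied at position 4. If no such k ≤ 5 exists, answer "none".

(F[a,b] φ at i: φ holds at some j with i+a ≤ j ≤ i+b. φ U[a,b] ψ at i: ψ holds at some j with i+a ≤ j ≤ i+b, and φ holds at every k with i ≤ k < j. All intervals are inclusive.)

Scan j = 4,5,… for (grant U[0,1] (grant ∧ busy)):
  j=4: fails
  j=5: fails
  j=6: fails
  j=7: fails
  j=8: fails
  j=9: holds
First hit at j=9, so smallest k = 9-4 = 5.

5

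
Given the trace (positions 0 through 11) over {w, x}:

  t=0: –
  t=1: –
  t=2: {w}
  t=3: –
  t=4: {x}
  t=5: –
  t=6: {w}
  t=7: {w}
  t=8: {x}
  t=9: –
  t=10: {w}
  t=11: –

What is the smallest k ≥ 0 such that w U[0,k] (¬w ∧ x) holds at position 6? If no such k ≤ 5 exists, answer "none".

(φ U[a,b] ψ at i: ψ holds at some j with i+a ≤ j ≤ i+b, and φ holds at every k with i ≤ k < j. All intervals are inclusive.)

Need earliest j ≥ 6 with (¬w ∧ x), and w at every k in [6,j-1].
  j=6: rhs fails.
  j=7: rhs fails.
  j=8: rhs holds; lhs holds on [6,7]. k = 2.

2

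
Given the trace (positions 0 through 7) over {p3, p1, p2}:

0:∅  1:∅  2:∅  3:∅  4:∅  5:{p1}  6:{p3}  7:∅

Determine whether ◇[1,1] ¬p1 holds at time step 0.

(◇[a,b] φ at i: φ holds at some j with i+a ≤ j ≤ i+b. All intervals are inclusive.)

True

Check ¬p1 at each j in [1,1]:
  j=1: true
Found at j=1 → formula holds.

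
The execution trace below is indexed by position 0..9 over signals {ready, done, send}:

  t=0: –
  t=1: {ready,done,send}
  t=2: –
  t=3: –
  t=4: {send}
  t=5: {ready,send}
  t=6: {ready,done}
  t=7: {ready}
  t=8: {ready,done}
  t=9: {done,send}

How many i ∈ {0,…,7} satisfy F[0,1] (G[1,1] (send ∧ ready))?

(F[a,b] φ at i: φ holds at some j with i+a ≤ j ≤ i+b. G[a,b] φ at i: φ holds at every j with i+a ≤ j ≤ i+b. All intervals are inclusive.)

3

Evaluate at each i in [0,7]:
  i=0: ✓ (witness j=0)
  i=1: ✗ (none in [1,2])
  i=2: ✗ (none in [2,3])
  i=3: ✓ (witness j=4)
  i=4: ✓ (witness j=4)
  i=5: ✗ (none in [5,6])
  i=6: ✗ (none in [6,7])
  i=7: ✗ (none in [7,8])
Positions where it holds: {0, 3, 4} → 3.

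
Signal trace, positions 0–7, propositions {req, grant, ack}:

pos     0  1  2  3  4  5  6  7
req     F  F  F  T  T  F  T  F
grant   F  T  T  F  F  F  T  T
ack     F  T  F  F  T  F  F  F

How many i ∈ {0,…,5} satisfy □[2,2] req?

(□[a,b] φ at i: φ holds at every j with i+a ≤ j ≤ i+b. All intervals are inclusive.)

Evaluate at each i in [0,5]:
  i=0: ✗ (fails at j=2)
  i=1: ✓ (all of [3,3])
  i=2: ✓ (all of [4,4])
  i=3: ✗ (fails at j=5)
  i=4: ✓ (all of [6,6])
  i=5: ✗ (fails at j=7)
Positions where it holds: {1, 2, 4} → 3.

3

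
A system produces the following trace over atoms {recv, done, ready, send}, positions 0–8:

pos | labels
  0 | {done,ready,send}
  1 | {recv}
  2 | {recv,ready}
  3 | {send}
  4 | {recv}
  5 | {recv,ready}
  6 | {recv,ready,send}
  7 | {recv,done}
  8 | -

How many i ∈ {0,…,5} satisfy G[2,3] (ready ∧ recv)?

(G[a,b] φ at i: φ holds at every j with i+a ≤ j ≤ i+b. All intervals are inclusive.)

Evaluate at each i in [0,5]:
  i=0: ✗ (fails at j=3)
  i=1: ✗ (fails at j=3)
  i=2: ✗ (fails at j=4)
  i=3: ✓ (all of [5,6])
  i=4: ✗ (fails at j=7)
  i=5: ✗ (fails at j=7)
Positions where it holds: {3} → 1.

1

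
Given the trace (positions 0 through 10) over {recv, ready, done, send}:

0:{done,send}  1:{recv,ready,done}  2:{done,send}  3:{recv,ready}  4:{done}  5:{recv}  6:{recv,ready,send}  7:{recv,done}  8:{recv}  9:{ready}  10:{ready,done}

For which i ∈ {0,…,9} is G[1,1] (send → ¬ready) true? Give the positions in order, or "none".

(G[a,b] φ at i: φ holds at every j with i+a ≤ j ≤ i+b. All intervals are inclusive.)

Evaluate at each i in [0,9]:
  i=0: ✓ (all of [1,1])
  i=1: ✓ (all of [2,2])
  i=2: ✓ (all of [3,3])
  i=3: ✓ (all of [4,4])
  i=4: ✓ (all of [5,5])
  i=5: ✗ (fails at j=6)
  i=6: ✓ (all of [7,7])
  i=7: ✓ (all of [8,8])
  i=8: ✓ (all of [9,9])
  i=9: ✓ (all of [10,10])

0, 1, 2, 3, 4, 6, 7, 8, 9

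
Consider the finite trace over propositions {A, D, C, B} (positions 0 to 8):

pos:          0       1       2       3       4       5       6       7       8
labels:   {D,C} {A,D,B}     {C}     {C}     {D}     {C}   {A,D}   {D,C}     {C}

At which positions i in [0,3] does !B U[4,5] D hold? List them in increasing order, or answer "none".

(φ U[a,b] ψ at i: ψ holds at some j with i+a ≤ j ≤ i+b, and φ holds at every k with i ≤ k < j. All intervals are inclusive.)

2, 3

Evaluate at each i in [0,3]:
  i=0: ✗ (lhs fails at k=1 before rhs at j=4)
  i=1: ✗ (lhs fails at k=1 before rhs at j=6)
  i=2: ✓ (rhs at j=6; lhs holds on [2,5])
  i=3: ✓ (rhs at j=7; lhs holds on [3,6])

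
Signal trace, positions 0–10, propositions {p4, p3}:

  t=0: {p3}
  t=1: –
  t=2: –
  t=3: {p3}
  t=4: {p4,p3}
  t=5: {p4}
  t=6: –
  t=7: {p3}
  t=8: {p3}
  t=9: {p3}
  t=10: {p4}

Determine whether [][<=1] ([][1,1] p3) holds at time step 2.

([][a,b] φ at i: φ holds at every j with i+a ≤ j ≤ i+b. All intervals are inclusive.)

Yes

Check [][1,1] p3 at every j in [2,3]:
  j=2: holds on [3,3]
  j=3: holds on [4,4]
All positions satisfy it → formula holds.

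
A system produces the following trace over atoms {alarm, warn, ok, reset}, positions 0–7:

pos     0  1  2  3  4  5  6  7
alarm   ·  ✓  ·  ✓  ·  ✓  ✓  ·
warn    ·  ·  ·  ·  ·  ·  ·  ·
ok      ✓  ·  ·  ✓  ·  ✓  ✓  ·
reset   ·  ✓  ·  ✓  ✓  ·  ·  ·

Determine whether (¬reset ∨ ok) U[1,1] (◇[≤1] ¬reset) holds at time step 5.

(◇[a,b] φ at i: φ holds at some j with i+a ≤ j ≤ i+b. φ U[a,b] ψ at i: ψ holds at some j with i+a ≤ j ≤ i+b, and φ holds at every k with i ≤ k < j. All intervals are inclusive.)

True

Need some j in [6,6] with ◇[≤1] ¬reset, and (¬reset ∨ ok) at every k in [5,j-1].
  j=6: ◇[≤1] ¬reset holds; (¬reset ∨ ok) holds at every k in [5,5] → satisfied.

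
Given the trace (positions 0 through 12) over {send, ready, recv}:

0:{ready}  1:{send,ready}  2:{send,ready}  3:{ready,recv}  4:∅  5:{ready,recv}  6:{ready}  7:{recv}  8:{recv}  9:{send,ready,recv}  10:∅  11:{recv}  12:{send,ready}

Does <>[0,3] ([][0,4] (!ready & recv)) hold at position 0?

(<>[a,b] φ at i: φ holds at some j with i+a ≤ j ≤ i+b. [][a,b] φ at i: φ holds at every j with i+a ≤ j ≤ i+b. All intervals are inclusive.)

Does not hold

Check [][0,4] (!ready & recv) at each j in [0,3]:
  j=0: fails at 0
  j=1: fails at 1
  j=2: fails at 2
  j=3: fails at 3
No position in the window satisfies it → formula fails.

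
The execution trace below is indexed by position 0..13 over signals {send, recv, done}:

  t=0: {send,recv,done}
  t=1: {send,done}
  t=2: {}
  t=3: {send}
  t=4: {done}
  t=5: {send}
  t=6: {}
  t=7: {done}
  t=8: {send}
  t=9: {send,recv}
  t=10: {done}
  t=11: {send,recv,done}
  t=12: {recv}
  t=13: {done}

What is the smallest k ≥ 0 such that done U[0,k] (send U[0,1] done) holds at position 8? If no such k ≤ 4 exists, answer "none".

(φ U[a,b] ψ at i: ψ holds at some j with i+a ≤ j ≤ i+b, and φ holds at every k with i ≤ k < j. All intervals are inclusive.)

none

Need earliest j ≥ 8 with (send U[0,1] done), and done at every k in [8,j-1].
  j=8: rhs fails.
  j=9: rhs holds but lhs fails at k=8.
  j=10: rhs holds but lhs fails at k=8.
  j=11: rhs holds but lhs fails at k=8.
  j=12: rhs fails.
No witness within the range → none.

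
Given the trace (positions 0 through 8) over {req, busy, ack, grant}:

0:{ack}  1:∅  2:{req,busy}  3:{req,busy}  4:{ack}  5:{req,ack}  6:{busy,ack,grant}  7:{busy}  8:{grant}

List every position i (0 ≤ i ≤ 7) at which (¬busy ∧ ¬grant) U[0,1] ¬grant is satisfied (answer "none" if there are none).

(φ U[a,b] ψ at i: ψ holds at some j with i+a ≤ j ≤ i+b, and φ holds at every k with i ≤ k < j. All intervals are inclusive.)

0, 1, 2, 3, 4, 5, 7

Evaluate at each i in [0,7]:
  i=0: ✓ (rhs at j=0)
  i=1: ✓ (rhs at j=1)
  i=2: ✓ (rhs at j=2)
  i=3: ✓ (rhs at j=3)
  i=4: ✓ (rhs at j=4)
  i=5: ✓ (rhs at j=5)
  i=6: ✗ (lhs fails at k=6 before rhs at j=7)
  i=7: ✓ (rhs at j=7)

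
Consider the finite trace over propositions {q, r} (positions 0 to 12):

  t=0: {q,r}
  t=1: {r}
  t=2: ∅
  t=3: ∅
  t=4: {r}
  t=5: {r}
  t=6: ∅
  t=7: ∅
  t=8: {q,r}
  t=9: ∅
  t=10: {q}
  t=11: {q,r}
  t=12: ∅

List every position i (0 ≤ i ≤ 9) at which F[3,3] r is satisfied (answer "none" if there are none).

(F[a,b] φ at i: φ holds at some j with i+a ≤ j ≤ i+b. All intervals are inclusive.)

Evaluate at each i in [0,9]:
  i=0: ✗ (none in [3,3])
  i=1: ✓ (witness j=4)
  i=2: ✓ (witness j=5)
  i=3: ✗ (none in [6,6])
  i=4: ✗ (none in [7,7])
  i=5: ✓ (witness j=8)
  i=6: ✗ (none in [9,9])
  i=7: ✗ (none in [10,10])
  i=8: ✓ (witness j=11)
  i=9: ✗ (none in [12,12])

1, 2, 5, 8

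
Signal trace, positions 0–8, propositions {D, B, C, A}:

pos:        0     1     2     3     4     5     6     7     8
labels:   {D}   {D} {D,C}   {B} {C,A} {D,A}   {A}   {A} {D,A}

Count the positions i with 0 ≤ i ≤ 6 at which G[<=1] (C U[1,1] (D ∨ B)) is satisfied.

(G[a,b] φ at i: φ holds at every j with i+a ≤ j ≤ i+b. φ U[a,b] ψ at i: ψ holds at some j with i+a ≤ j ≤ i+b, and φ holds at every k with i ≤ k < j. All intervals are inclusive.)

Evaluate at each i in [0,6]:
  i=0: ✗ (fails at j=0)
  i=1: ✗ (fails at j=1)
  i=2: ✗ (fails at j=3)
  i=3: ✗ (fails at j=3)
  i=4: ✗ (fails at j=5)
  i=5: ✗ (fails at j=5)
  i=6: ✗ (fails at j=6)
Positions where it holds: {} → 0.

0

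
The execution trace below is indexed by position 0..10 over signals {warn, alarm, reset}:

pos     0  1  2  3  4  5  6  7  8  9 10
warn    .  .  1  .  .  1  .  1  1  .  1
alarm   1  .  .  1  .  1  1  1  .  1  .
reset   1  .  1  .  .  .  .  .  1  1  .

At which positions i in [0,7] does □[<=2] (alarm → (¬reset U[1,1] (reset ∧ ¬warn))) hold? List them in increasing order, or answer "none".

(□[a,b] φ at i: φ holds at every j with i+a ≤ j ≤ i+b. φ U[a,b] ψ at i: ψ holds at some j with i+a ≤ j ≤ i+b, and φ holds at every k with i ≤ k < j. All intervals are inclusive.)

none

Evaluate at each i in [0,7]:
  i=0: ✗ (fails at j=0)
  i=1: ✗ (fails at j=3)
  i=2: ✗ (fails at j=3)
  i=3: ✗ (fails at j=3)
  i=4: ✗ (fails at j=5)
  i=5: ✗ (fails at j=5)
  i=6: ✗ (fails at j=6)
  i=7: ✗ (fails at j=7)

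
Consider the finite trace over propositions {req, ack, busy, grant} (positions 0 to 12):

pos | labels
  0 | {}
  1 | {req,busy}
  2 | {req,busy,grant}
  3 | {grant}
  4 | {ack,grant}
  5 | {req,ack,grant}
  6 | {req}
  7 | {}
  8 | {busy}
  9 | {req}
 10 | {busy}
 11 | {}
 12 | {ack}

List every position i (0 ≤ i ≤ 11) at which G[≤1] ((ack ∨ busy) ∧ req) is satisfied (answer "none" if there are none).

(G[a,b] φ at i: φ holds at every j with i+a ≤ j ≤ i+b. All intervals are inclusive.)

1

Evaluate at each i in [0,11]:
  i=0: ✗ (fails at j=0)
  i=1: ✓ (all of [1,2])
  i=2: ✗ (fails at j=3)
  i=3: ✗ (fails at j=3)
  i=4: ✗ (fails at j=4)
  i=5: ✗ (fails at j=6)
  i=6: ✗ (fails at j=6)
  i=7: ✗ (fails at j=7)
  i=8: ✗ (fails at j=8)
  i=9: ✗ (fails at j=9)
  i=10: ✗ (fails at j=10)
  i=11: ✗ (fails at j=11)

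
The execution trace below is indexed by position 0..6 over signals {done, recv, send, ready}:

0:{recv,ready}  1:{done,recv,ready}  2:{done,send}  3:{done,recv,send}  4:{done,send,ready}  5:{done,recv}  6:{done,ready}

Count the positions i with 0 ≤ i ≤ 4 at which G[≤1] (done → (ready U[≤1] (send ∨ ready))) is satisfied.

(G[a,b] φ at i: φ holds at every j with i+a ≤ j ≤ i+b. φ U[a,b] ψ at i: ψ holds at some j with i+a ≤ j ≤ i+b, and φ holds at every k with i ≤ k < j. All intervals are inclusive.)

4

Evaluate at each i in [0,4]:
  i=0: ✓ (all of [0,1])
  i=1: ✓ (all of [1,2])
  i=2: ✓ (all of [2,3])
  i=3: ✓ (all of [3,4])
  i=4: ✗ (fails at j=5)
Positions where it holds: {0, 1, 2, 3} → 4.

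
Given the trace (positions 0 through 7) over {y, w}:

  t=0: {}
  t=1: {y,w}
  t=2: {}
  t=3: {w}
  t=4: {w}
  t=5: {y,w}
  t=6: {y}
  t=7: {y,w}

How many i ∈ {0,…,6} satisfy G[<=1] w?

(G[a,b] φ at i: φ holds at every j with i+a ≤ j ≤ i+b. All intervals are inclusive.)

2

Evaluate at each i in [0,6]:
  i=0: ✗ (fails at j=0)
  i=1: ✗ (fails at j=2)
  i=2: ✗ (fails at j=2)
  i=3: ✓ (all of [3,4])
  i=4: ✓ (all of [4,5])
  i=5: ✗ (fails at j=6)
  i=6: ✗ (fails at j=6)
Positions where it holds: {3, 4} → 2.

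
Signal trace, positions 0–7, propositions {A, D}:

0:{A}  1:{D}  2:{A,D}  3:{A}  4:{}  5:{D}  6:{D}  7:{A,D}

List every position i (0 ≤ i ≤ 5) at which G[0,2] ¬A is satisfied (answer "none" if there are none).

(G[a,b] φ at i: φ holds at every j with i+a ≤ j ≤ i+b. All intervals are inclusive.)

Evaluate at each i in [0,5]:
  i=0: ✗ (fails at j=0)
  i=1: ✗ (fails at j=2)
  i=2: ✗ (fails at j=2)
  i=3: ✗ (fails at j=3)
  i=4: ✓ (all of [4,6])
  i=5: ✗ (fails at j=7)

4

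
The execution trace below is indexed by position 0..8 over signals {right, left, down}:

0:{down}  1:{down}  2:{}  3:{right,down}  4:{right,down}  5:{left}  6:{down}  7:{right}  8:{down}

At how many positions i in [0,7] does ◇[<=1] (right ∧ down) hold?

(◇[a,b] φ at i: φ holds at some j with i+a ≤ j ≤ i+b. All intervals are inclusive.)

Evaluate at each i in [0,7]:
  i=0: ✗ (none in [0,1])
  i=1: ✗ (none in [1,2])
  i=2: ✓ (witness j=3)
  i=3: ✓ (witness j=3)
  i=4: ✓ (witness j=4)
  i=5: ✗ (none in [5,6])
  i=6: ✗ (none in [6,7])
  i=7: ✗ (none in [7,8])
Positions where it holds: {2, 3, 4} → 3.

3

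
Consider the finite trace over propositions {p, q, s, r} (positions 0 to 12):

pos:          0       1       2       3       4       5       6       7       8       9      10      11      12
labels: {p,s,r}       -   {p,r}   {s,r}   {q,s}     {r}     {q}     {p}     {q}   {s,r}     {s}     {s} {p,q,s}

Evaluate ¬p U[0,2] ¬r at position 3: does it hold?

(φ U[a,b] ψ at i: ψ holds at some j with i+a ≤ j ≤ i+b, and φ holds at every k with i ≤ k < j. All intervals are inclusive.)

Holds

Need some j in [3,5] with ¬r, and ¬p at every k in [3,j-1].
  j=3: ¬r false.
  j=4: ¬r holds; ¬p holds at every k in [3,3] → satisfied.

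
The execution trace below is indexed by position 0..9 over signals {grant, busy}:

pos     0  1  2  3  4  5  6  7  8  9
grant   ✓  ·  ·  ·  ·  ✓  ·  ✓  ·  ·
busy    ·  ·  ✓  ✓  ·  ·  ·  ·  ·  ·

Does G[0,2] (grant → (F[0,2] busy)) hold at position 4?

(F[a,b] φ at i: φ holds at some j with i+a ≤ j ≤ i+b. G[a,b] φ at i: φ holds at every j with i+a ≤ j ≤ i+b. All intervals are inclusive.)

Check (grant → (F[0,2] busy)) at every j in [4,6]:
  j=4: antecedent false → ✓
  j=5: antecedent true; consequent fails (none in [5,7]) → ✗
  j=6: antecedent false → ✓
Fails at j=5 → formula fails.

Does not hold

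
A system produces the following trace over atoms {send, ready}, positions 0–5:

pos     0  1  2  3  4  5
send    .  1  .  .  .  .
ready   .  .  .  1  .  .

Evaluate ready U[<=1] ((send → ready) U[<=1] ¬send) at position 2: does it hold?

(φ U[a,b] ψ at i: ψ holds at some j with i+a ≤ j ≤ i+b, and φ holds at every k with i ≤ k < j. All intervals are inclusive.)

Holds

Need some j in [2,3] with ((send → ready) U[<=1] ¬send), and ready at every k in [2,j-1].
  j=2: ((send → ready) U[<=1] ¬send) holds; no prefix to check → satisfied.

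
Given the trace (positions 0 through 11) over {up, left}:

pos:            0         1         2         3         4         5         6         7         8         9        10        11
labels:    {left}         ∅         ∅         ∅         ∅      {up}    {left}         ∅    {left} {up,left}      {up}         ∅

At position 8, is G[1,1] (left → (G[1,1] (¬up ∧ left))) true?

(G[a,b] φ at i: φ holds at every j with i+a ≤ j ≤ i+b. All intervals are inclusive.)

Does not hold

Check (left → (G[1,1] (¬up ∧ left))) at every j in [9,9]:
  j=9: antecedent true; consequent fails at 10 → ✗
Fails at j=9 → formula fails.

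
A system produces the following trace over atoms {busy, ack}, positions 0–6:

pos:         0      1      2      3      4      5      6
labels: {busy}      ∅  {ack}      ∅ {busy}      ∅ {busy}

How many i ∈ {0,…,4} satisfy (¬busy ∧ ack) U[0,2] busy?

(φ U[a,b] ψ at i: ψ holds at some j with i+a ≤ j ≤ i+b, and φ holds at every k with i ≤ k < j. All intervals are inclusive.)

2

Evaluate at each i in [0,4]:
  i=0: ✓ (rhs at j=0)
  i=1: ✗ (no rhs in [1,3])
  i=2: ✗ (lhs fails at k=3 before rhs at j=4)
  i=3: ✗ (lhs fails at k=3 before rhs at j=4)
  i=4: ✓ (rhs at j=4)
Positions where it holds: {0, 4} → 2.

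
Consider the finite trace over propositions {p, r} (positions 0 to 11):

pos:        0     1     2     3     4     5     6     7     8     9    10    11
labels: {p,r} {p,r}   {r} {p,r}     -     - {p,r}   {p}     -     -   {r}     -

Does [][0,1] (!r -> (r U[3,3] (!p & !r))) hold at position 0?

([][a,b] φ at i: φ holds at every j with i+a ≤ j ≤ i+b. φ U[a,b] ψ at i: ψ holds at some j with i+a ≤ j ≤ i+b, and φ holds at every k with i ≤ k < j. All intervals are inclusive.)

Check (!r -> (r U[3,3] (!p & !r))) at every j in [0,1]:
  j=0: antecedent false → ✓
  j=1: antecedent false → ✓
All positions satisfy it → formula holds.

Yes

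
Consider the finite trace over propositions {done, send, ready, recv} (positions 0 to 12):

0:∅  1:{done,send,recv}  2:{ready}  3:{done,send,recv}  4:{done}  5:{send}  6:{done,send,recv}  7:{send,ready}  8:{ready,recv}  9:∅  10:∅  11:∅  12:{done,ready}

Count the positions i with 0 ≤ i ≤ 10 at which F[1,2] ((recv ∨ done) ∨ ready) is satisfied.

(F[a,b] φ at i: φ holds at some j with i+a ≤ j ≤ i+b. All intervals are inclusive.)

9

Evaluate at each i in [0,10]:
  i=0: ✓ (witness j=1)
  i=1: ✓ (witness j=2)
  i=2: ✓ (witness j=3)
  i=3: ✓ (witness j=4)
  i=4: ✓ (witness j=6)
  i=5: ✓ (witness j=6)
  i=6: ✓ (witness j=7)
  i=7: ✓ (witness j=8)
  i=8: ✗ (none in [9,10])
  i=9: ✗ (none in [10,11])
  i=10: ✓ (witness j=12)
Positions where it holds: {0, 1, 2, 3, 4, 5, 6, 7, 10} → 9.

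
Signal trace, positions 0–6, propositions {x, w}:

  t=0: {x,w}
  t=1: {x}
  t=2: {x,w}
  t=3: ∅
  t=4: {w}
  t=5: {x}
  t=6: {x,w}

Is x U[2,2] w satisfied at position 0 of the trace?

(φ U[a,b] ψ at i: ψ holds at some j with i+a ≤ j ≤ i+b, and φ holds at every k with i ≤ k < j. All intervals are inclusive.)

Yes

Need some j in [2,2] with w, and x at every k in [0,j-1].
  j=2: w holds; x holds at every k in [0,1] → satisfied.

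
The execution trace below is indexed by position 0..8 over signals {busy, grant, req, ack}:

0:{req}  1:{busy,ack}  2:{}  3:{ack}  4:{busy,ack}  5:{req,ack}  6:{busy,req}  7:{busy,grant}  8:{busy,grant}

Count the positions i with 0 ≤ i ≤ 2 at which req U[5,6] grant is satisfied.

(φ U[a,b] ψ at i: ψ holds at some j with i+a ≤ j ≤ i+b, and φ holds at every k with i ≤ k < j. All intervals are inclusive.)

0

Evaluate at each i in [0,2]:
  i=0: ✗ (no rhs in [5,6])
  i=1: ✗ (lhs fails at k=1 before rhs at j=7)
  i=2: ✗ (lhs fails at k=2 before rhs at j=7)
Positions where it holds: {} → 0.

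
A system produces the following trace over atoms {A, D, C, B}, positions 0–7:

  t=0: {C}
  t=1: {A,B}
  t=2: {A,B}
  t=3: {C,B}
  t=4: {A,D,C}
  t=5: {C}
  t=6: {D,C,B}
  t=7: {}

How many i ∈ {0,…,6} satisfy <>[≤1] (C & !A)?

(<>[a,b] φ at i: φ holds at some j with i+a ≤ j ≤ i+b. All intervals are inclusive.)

Evaluate at each i in [0,6]:
  i=0: ✓ (witness j=0)
  i=1: ✗ (none in [1,2])
  i=2: ✓ (witness j=3)
  i=3: ✓ (witness j=3)
  i=4: ✓ (witness j=5)
  i=5: ✓ (witness j=5)
  i=6: ✓ (witness j=6)
Positions where it holds: {0, 2, 3, 4, 5, 6} → 6.

6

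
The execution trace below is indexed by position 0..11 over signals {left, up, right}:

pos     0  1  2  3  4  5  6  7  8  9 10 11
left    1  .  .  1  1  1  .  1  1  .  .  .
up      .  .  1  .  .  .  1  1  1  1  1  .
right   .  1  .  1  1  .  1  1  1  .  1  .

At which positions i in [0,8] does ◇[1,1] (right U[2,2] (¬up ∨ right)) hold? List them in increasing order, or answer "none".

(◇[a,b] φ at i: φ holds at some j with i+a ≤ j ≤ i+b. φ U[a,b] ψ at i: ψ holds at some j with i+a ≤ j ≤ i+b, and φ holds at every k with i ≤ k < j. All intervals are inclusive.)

Evaluate at each i in [0,8]:
  i=0: ✗ (none in [1,1])
  i=1: ✗ (none in [2,2])
  i=2: ✓ (witness j=3)
  i=3: ✗ (none in [4,4])
  i=4: ✗ (none in [5,5])
  i=5: ✓ (witness j=6)
  i=6: ✗ (none in [7,7])
  i=7: ✗ (none in [8,8])
  i=8: ✗ (none in [9,9])

2, 5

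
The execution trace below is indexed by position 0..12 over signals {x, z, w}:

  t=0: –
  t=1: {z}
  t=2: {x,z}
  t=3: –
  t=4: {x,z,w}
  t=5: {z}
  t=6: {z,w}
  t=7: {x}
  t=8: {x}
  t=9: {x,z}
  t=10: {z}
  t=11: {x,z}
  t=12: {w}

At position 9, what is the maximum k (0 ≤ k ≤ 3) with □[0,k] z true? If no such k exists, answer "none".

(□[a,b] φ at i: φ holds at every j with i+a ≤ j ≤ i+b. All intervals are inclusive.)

2

z must hold from j=9 onward; find where it first fails.
  j=9: holds
  j=10: holds
  j=11: holds
  j=12: fails
Holds on [9,11], so largest k = 2.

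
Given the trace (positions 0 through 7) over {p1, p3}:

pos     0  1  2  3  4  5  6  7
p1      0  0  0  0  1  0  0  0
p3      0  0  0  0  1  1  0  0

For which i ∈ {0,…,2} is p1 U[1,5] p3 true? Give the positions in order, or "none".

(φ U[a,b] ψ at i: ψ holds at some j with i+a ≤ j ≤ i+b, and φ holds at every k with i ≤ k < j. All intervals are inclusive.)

none

Evaluate at each i in [0,2]:
  i=0: ✗ (lhs fails at k=0 before rhs at j=4)
  i=1: ✗ (lhs fails at k=1 before rhs at j=4)
  i=2: ✗ (lhs fails at k=2 before rhs at j=4)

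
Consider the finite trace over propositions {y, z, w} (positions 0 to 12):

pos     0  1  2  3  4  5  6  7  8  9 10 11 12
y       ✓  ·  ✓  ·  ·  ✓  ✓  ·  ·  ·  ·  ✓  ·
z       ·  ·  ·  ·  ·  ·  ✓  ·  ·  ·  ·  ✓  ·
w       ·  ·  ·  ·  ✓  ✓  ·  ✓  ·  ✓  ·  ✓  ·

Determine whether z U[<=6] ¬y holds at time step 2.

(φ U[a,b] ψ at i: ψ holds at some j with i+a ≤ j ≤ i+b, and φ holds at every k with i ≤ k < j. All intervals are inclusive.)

No

Need some j in [2,8] with ¬y, and z at every k in [2,j-1].
  j=2: ¬y false.
  j=3: ¬y holds, but z fails at k=2 → not this j.
  j=4: ¬y holds, but z fails at k=2 → not this j.
  j=5: ¬y false.
  j=6: ¬y false.
  j=7: ¬y holds, but z fails at k=2 → not this j.
  j=8: ¬y holds, but z fails at k=2 → not this j.
No j in the window works → until fails.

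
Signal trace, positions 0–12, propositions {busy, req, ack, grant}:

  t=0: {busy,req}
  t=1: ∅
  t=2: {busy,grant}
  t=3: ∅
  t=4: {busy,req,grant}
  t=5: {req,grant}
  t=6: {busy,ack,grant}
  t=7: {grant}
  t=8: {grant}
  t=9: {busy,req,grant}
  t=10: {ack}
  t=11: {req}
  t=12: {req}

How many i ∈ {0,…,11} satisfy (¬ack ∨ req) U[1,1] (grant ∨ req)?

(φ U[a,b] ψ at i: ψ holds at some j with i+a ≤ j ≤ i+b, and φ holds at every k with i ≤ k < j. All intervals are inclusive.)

Evaluate at each i in [0,11]:
  i=0: ✗ (no rhs in [1,1])
  i=1: ✓ (rhs at j=2; lhs holds on [1,1])
  i=2: ✗ (no rhs in [3,3])
  i=3: ✓ (rhs at j=4; lhs holds on [3,3])
  i=4: ✓ (rhs at j=5; lhs holds on [4,4])
  i=5: ✓ (rhs at j=6; lhs holds on [5,5])
  i=6: ✗ (lhs fails at k=6 before rhs at j=7)
  i=7: ✓ (rhs at j=8; lhs holds on [7,7])
  i=8: ✓ (rhs at j=9; lhs holds on [8,8])
  i=9: ✗ (no rhs in [10,10])
  i=10: ✗ (lhs fails at k=10 before rhs at j=11)
  i=11: ✓ (rhs at j=12; lhs holds on [11,11])
Positions where it holds: {1, 3, 4, 5, 7, 8, 11} → 7.

7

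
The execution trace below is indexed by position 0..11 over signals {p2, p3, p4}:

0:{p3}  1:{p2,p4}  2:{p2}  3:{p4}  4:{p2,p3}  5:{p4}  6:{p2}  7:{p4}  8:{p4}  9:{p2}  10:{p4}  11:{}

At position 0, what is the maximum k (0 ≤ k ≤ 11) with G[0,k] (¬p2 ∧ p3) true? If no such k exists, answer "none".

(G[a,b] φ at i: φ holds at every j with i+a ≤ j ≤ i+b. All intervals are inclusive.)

(¬p2 ∧ p3) must hold from j=0 onward; find where it first fails.
  j=0: holds
  j=1: fails
Holds on [0,0], so largest k = 0.

0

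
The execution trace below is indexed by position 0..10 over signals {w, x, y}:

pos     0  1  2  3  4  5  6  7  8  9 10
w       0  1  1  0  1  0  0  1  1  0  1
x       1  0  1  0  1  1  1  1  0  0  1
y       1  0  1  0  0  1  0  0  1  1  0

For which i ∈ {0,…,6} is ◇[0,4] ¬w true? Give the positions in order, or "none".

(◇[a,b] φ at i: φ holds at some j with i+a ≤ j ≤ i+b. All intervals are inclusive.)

0, 1, 2, 3, 4, 5, 6

Evaluate at each i in [0,6]:
  i=0: ✓ (witness j=0)
  i=1: ✓ (witness j=3)
  i=2: ✓ (witness j=3)
  i=3: ✓ (witness j=3)
  i=4: ✓ (witness j=5)
  i=5: ✓ (witness j=5)
  i=6: ✓ (witness j=6)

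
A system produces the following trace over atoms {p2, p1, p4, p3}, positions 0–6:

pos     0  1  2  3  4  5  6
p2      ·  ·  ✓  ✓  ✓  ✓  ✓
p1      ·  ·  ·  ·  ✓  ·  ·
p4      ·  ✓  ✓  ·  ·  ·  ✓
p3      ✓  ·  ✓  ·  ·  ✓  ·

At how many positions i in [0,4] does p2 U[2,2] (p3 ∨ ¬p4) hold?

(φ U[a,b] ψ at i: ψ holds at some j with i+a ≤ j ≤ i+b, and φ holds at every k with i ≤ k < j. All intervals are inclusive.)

Evaluate at each i in [0,4]:
  i=0: ✗ (lhs fails at k=0 before rhs at j=2)
  i=1: ✗ (lhs fails at k=1 before rhs at j=3)
  i=2: ✓ (rhs at j=4; lhs holds on [2,3])
  i=3: ✓ (rhs at j=5; lhs holds on [3,4])
  i=4: ✗ (no rhs in [6,6])
Positions where it holds: {2, 3} → 2.

2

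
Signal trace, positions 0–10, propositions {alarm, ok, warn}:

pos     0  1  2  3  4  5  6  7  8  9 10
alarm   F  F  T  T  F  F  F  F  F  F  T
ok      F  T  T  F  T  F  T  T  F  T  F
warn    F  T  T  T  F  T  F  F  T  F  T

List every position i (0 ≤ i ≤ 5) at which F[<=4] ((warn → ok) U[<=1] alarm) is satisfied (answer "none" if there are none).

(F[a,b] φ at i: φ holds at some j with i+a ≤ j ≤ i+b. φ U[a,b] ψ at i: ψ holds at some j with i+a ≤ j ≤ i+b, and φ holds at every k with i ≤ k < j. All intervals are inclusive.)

0, 1, 2, 3, 5

Evaluate at each i in [0,5]:
  i=0: ✓ (witness j=1)
  i=1: ✓ (witness j=1)
  i=2: ✓ (witness j=2)
  i=3: ✓ (witness j=3)
  i=4: ✗ (none in [4,8])
  i=5: ✓ (witness j=9)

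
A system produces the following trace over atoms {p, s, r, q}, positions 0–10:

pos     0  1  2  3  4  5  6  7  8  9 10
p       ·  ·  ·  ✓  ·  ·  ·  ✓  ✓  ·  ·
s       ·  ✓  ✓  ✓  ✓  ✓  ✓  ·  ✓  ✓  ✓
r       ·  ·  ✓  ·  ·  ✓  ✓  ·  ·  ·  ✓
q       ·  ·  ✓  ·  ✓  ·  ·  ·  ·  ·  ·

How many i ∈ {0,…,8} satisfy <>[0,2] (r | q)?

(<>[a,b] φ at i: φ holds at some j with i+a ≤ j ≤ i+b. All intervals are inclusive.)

Evaluate at each i in [0,8]:
  i=0: ✓ (witness j=2)
  i=1: ✓ (witness j=2)
  i=2: ✓ (witness j=2)
  i=3: ✓ (witness j=4)
  i=4: ✓ (witness j=4)
  i=5: ✓ (witness j=5)
  i=6: ✓ (witness j=6)
  i=7: ✗ (none in [7,9])
  i=8: ✓ (witness j=10)
Positions where it holds: {0, 1, 2, 3, 4, 5, 6, 8} → 8.

8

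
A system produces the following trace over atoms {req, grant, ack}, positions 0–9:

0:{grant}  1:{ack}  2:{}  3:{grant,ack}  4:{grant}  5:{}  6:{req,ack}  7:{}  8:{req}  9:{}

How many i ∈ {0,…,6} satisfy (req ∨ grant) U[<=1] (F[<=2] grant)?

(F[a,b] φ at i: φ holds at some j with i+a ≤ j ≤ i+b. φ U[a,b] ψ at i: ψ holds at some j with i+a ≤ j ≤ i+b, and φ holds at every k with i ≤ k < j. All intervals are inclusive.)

Evaluate at each i in [0,6]:
  i=0: ✓ (rhs at j=0)
  i=1: ✓ (rhs at j=1)
  i=2: ✓ (rhs at j=2)
  i=3: ✓ (rhs at j=3)
  i=4: ✓ (rhs at j=4)
  i=5: ✗ (no rhs in [5,6])
  i=6: ✗ (no rhs in [6,7])
Positions where it holds: {0, 1, 2, 3, 4} → 5.

5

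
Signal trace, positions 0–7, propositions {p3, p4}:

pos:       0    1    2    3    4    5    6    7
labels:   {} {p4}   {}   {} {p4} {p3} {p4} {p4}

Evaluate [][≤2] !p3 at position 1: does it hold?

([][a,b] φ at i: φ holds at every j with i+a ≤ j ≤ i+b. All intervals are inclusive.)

Check !p3 at every j in [1,3]:
  j=1: true
  j=2: true
  j=3: true
All positions satisfy it → formula holds.

Holds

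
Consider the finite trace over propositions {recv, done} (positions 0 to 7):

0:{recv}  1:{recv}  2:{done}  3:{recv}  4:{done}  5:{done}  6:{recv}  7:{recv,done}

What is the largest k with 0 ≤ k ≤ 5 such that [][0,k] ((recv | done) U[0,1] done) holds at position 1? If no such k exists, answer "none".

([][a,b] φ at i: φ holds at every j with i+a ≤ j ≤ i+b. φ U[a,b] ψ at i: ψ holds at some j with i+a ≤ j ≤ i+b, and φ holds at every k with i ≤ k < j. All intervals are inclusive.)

((recv | done) U[0,1] done) must hold from j=1 onward; find where it first fails.
  j=1: holds
  j=2: holds
  j=3: holds
  j=4: holds
  j=5: holds
  j=6: holds
Holds through j=6; largest k = 5.

5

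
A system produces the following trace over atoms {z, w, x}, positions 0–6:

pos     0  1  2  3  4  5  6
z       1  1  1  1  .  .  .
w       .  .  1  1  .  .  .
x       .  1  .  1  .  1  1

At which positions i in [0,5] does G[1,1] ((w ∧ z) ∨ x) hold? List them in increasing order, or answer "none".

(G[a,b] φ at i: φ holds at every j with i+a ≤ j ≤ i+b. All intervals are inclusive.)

0, 1, 2, 4, 5

Evaluate at each i in [0,5]:
  i=0: ✓ (all of [1,1])
  i=1: ✓ (all of [2,2])
  i=2: ✓ (all of [3,3])
  i=3: ✗ (fails at j=4)
  i=4: ✓ (all of [5,5])
  i=5: ✓ (all of [6,6])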